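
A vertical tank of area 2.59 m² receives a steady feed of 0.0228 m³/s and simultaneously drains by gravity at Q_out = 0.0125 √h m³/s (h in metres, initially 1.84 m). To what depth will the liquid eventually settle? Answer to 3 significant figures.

Level balance: A dh/dt = 0.0228 − 0.0125 √h. Setting dh/dt = 0:
Q_in = 0.0125 √h_ss ⇒ √h_ss = 0.0228/0.0125 = 1.8240.
h_ss = 1.8240² = 3.3270 m. (Since h₀ = 1.84 m < h_ss, the level will rise toward this value.)

3.33 m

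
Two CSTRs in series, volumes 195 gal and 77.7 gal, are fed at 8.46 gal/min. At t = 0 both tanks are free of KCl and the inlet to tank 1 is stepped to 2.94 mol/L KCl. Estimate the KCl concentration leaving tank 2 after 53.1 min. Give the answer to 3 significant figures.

2.46 mol/L

Species balance on tank i: dCᵢ/dt = (Cᵢ₋₁ − Cᵢ)/τᵢ with τᵢ = Vᵢ/Q.
τ₁ = 195/8.46 = 23.050 min; τ₂ = 77.7/8.46 = 9.1844 min.
Tank 1: C₁ = C_in(1 − e^(−t/τ₁)). Tank 2 (τ₁ ≠ τ₂): C₂ = C_in[1 − (τ₁ e^(−t/τ₁) − τ₂ e^(−t/τ₂))/(τ₁ − τ₂)].
At t = 53.1: e^(−t/τ₁) = 0.099886, e^(−t/τ₂) = 0.0030839.
C₂ = 2.94·[1 − (23.050·0.099886 − 9.1844·0.0030839)/(13.865)] = 2.94·0.83599 = 2.4578 mol/L.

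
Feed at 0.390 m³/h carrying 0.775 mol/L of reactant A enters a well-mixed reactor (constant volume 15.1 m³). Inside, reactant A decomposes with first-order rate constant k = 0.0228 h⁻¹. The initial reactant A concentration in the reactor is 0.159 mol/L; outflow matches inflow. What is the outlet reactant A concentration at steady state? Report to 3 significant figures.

V dC/dt = Q(C_in − C) − k V C.
At steady state: 0 = Q C_in − (Q + kV) C_ss, so C_ss = Q C_in/(Q + kV).
C_ss = 0.390·0.775/(0.390 + 0.0228·15.1) = 0.30225/0.73428 = 0.41163 mol/L.

0.412 mol/L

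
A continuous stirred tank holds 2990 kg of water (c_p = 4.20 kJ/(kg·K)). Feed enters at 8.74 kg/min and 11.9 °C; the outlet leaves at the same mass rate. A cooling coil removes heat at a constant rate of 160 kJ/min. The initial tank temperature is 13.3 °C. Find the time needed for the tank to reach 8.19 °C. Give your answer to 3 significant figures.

747 min

Heat balance on the well-mixed liquid: M c_p dT/dt = ṁ c_p (T_in − T) − 160.
τ = M/ṁ = 342.11 min; T_ss = T_in − Q̇/(ṁ c_p) = 7.5413 °C.
T(t) = T_ss + (T₀ − T_ss) e^(−t/τ). Set T = 8.19:
e^(−t/τ) = (8.19 − 7.5413)/(13.3 − 7.5413) = 0.11265
t = −342.11 · ln(0.11265) = 746.97 min.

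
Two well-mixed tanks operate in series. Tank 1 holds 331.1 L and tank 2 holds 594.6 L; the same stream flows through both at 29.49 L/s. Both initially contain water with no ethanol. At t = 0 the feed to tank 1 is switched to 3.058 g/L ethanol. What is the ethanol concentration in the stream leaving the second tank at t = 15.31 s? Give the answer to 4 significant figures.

Each tank obeys Vᵢ dCᵢ/dt = Q(Cᵢ₋₁ − Cᵢ), so τᵢ = Vᵢ/Q.
τ₁ = 331.1/29.49 = 11.2275 s; τ₂ = 594.6/29.49 = 20.1628 s.
Tank 1: C₁ = C_in(1 − e^(−t/τ₁)). Tank 2 (τ₁ ≠ τ₂): C₂ = C_in[1 − (τ₁ e^(−t/τ₁) − τ₂ e^(−t/τ₂))/(τ₁ − τ₂)].
At t = 15.31: e^(−t/τ₁) = 0.255735, e^(−t/τ₂) = 0.467984.
C₂ = 3.058·[1 − (11.2275·0.255735 − 20.1628·0.467984)/(-8.93523)] = 3.058·0.265315 = 0.811333 g/L.

0.8113 g/L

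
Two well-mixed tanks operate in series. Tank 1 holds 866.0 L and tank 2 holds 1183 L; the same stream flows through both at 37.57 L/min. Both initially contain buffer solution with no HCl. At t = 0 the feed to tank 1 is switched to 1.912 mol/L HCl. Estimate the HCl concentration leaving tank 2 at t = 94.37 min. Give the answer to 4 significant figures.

Time constants: τᵢ = Vᵢ/Q for each well-mixed tank.
τ₁ = 866.0/37.57 = 23.0503 min; τ₂ = 1183/37.57 = 31.4879 min.
Tank 1: C₁ = C_in(1 − e^(−t/τ₁)). Tank 2 (τ₁ ≠ τ₂): C₂ = C_in[1 − (τ₁ e^(−t/τ₁) − τ₂ e^(−t/τ₂))/(τ₁ − τ₂)].
At t = 94.37: e^(−t/τ₁) = 0.0166709, e^(−t/τ₂) = 0.0499354.
C₂ = 1.912·[1 − (23.0503·0.0166709 − 31.4879·0.0499354)/(-8.43758)] = 1.912·0.859191 = 1.64277 mol/L.

1.643 mol/L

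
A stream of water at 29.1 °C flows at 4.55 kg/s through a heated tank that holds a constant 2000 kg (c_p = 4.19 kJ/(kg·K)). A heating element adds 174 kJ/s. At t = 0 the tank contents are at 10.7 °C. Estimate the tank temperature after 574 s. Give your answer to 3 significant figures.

30.8 °C

Unsteady energy balance on the tank contents: M c_p dT/dt = ṁ c_p (T_in − T) + 174.
τ = M/ṁ = 439.56 s; T_ss = T_in + Q̇/(ṁ c_p) = 29.1 + 174/(4.55·4.19) = 38.227 °C.
Solution: T(t) = T_ss + (T₀ − T_ss) e^(−t/τ).
T(574) = 38.227 + (-27.527)·e^(−574/439.56) = 38.227 + (-27.527)·0.27094 = 30.769 °C.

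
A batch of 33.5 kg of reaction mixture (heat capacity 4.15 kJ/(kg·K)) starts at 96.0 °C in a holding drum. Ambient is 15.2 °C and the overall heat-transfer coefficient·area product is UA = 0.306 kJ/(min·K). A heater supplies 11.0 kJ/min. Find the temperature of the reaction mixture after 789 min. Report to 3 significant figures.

Lumped-capacitance energy balance: M c_p dT/dt = UA(T_amb − T) + Q̇.
dT/dt = (T_ss − T)/τ with T_ss = T_amb + Q̇/UA = 15.2 + 11.0/0.306 = 51.148 °C, τ = M c_p/UA = 33.5·4.15/0.306 = 454.33 min.
This is linear first-order; T(t) = T_ss + (T₀ − T_ss) e^(−t/τ).
T(789) = 51.148 + (44.852)·0.17611 = 59.047 °C.

59.0 °C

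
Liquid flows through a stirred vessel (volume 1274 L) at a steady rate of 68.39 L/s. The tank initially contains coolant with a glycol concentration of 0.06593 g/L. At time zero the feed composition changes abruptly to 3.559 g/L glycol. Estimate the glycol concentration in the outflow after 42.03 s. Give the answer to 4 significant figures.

3.193 g/L

Species balance on the tank: V dC/dt = Q(C_in − C).
Time constant τ = V/Q = 1274/68.39 = 18.6285 s.
Integrating: C(t) = C_in + (C₀ − C_in) e^(−t/τ).
C(42.03) = 3.559 + (0.06593 − 3.559)·e^(−42.03/18.6285) = 3.559 + (-3.49307)·0.104745 = 3.19312 g/L.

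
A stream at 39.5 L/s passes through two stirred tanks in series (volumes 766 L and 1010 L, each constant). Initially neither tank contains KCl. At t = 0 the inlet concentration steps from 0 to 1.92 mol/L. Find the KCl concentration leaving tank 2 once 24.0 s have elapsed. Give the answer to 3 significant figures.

Time constants: τᵢ = Vᵢ/Q for each well-mixed tank.
τ₁ = 766/39.5 = 19.392 s; τ₂ = 1010/39.5 = 25.570 s.
Solving the cascade with C₁(0)=C₂(0)=0 gives C₂(t) = C_in[1 − (τ₁ e^(−t/τ₁) − τ₂ e^(−t/τ₂))/(τ₁ − τ₂)].
At t = 24.0: e^(−t/τ₁) = 0.29008, e^(−t/τ₂) = 0.39117.
C₂ = 1.92·[1 − (19.392·0.29008 − 25.570·0.39117)/(-6.1772)] = 1.92·0.29148 = 0.55963 mol/L.

0.560 mol/L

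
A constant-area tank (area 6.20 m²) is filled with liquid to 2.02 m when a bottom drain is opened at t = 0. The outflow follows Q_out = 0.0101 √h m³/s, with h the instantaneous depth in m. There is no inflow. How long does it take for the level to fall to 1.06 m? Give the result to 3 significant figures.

481 s

With no inflow, A dh/dt = −0.0101 √h.
∫ h^(−1/2) dh = −(0.0101/A) ∫ dt, giving 2√h = 2√h₀ − (0.0101/A) t.
t = 2A(√h₀ − √h)/0.0101 = 2·6.20·(√2.02 − √1.06)/0.0101
  = 12.400 × (1.4213 − 1.0296) / 0.0101 = 480.90 s.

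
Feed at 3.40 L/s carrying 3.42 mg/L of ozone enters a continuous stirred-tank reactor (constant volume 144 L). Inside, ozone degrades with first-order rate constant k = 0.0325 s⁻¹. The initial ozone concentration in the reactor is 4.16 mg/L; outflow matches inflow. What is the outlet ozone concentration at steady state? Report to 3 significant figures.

V dC/dt = Q(C_in − C) − k V C.
At steady state: 0 = Q C_in − (Q + kV) C_ss, so C_ss = Q C_in/(Q + kV).
C_ss = 3.40·3.42/(3.40 + 0.0325·144) = 11.628/8.0800 = 1.4391 mg/L.

1.44 mg/L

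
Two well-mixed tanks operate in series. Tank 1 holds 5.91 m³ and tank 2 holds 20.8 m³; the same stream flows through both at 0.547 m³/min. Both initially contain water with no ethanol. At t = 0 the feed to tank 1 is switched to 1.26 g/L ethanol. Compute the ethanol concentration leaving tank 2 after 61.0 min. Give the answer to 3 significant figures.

Species balance on tank i: dCᵢ/dt = (Cᵢ₋₁ − Cᵢ)/τᵢ with τᵢ = Vᵢ/Q.
τ₁ = 5.91/0.547 = 10.804 min; τ₂ = 20.8/0.547 = 38.026 min.
Solving the cascade with C₁(0)=C₂(0)=0 gives C₂(t) = C_in[1 − (τ₁ e^(−t/τ₁) − τ₂ e^(−t/τ₂))/(τ₁ − τ₂)].
At t = 61.0: e^(−t/τ₁) = 0.0035321, e^(−t/τ₂) = 0.20105.
C₂ = 1.26·[1 − (10.804·0.0035321 − 38.026·0.20105)/(-27.221)] = 1.26·0.72055 = 0.90789 g/L.

0.908 g/L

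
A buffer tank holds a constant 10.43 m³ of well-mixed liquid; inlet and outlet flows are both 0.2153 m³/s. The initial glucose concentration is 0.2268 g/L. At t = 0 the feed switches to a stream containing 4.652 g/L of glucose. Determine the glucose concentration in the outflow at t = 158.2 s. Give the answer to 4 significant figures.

4.483 g/L

Accumulation = in − out for the solute gives V dC/dt = Q(C_in − C).
So dC/dt = (C_in − C)/τ with τ = V/Q = 10.43/0.2153 = 48.4440 s.
Integrating: C(t) = C_in + (C₀ − C_in) e^(−t/τ).
C(158.2) = 4.652 + (0.2268 − 4.652)·e^(−158.2/48.4440) = 4.652 + (-4.42520)·0.0381731 = 4.48308 g/L.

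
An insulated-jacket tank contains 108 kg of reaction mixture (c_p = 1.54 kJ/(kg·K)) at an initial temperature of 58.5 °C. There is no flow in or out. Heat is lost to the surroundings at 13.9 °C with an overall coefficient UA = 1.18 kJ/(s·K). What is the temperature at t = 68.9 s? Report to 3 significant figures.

Unsteady energy balance on the tank contents: M c_p dT/dt = −UA(T − T_amb).
dT/dt = (T_ss − T)/τ with T_ss = T_amb = 13.900 °C, τ = M c_p/UA = 108·1.54/1.18 = 140.95 s.
Integrating: T(t) = T_ss + (T₀ − T_ss) e^(−t/τ).
T(68.9) = 13.900 + (44.600)·0.61334 = 41.255 °C.

41.3 °C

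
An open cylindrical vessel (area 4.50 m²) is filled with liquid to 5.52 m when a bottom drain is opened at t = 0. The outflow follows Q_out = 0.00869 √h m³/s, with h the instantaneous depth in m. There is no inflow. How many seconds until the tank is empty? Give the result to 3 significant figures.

2430 s

A dh/dt = −Q_out = −0.00869 √h.
∫ h^(−1/2) dh = −(0.00869/A) ∫ dt, giving 2√h = 2√h₀ − (0.00869/A) t.
Set h = 0: 2√h₀ = (0.00869/A) t_empty ⇒ t_empty = 2A√h₀/0.00869.
t_empty = 2·4.50·√5.52/0.00869 = 9.0000·2.3495/0.00869 = 2433.3 s.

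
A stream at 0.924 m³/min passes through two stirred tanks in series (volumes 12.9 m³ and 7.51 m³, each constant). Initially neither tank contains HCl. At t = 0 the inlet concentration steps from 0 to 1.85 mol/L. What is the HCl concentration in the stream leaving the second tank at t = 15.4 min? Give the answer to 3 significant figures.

Each tank obeys Vᵢ dCᵢ/dt = Q(Cᵢ₋₁ − Cᵢ), so τᵢ = Vᵢ/Q.
τ₁ = 12.9/0.924 = 13.961 min; τ₂ = 7.51/0.924 = 8.1277 min.
Solving the cascade with C₁(0)=C₂(0)=0 gives C₂(t) = C_in[1 − (τ₁ e^(−t/τ₁) − τ₂ e^(−t/τ₂))/(τ₁ − τ₂)].
At t = 15.4: e^(−t/τ₁) = 0.33185, e^(−t/τ₂) = 0.15036.
C₂ = 1.85·[1 − (13.961·0.33185 − 8.1277·0.15036)/(5.8333)] = 1.85·0.41527 = 0.76825 mol/L.

0.768 mol/L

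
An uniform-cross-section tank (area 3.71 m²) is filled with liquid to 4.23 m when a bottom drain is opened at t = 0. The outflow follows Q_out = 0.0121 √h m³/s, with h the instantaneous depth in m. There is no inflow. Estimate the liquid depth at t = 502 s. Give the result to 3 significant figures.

Accumulation of liquid (constant cross-section A): A dh/dt = −0.0121 √h.
Separate and integrate: 2(√h − √h₀) = −(0.0121/A) t.
√h = √4.23 − 0.0121·502/(2·3.71) = 2.0567 − 0.81863 = 1.2381.
h = 1.2381² = 1.5328 m.

1.53 m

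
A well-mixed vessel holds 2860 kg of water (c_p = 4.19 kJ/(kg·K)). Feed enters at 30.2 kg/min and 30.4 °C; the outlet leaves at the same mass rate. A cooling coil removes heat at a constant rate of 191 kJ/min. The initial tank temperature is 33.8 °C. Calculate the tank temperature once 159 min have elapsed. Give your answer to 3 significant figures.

M c_p dT/dt = ṁ c_p (T_in − T) − Q̇.
Rearrange: dT/dt = (T_ss − T)/τ with τ = M/ṁ = 94.702 min and T_ss = T_in − Q̇/(ṁ c_p) = 28.891 °C.
Solution: T(t) = T_ss + (T₀ − T_ss) e^(−t/τ).
T(159) = 28.891 + (4.9094)·e^(−159/94.702) = 28.891 + (4.9094)·0.18657 = 29.807 °C.

29.8 °C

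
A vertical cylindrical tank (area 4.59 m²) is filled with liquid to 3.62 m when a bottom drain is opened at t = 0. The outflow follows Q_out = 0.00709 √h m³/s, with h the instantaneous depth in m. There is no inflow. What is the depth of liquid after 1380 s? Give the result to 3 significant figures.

0.700 m

Unsteady balance on liquid volume: A dh/dt = −0.00709 √h.
This is separable: 2 d(√h)/dt = −0.00709/A, so √h = √h₀ − (0.00709/(2A)) t.
√h = √3.62 − 0.00709·1380/(2·4.59) = 1.9026 − 1.0658 = 0.83681.
h = 0.83681² = 0.70026 m.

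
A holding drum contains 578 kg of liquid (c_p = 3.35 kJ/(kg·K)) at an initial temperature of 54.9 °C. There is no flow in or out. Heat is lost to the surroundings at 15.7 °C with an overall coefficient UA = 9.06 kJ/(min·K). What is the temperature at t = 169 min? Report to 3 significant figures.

M c_p dT/dt = −UA(T − T_amb).
dT/dt = (T_ss − T)/τ with T_ss = T_amb = 15.700 °C, τ = M c_p/UA = 578·3.35/9.06 = 213.72 min.
T approaches T_ss exponentially: T(t) = T_ss + (T₀ − T_ss) e^(−t/τ).
T(169) = 15.700 + (39.200)·0.45350 = 33.477 °C.

33.5 °C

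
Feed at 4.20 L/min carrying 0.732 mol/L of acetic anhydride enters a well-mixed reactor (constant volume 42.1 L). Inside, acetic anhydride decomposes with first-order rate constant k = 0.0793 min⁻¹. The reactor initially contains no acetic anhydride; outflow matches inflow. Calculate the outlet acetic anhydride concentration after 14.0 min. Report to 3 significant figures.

0.375 mol/L

Accumulation = in − out − consumed: V dC/dt = Q C_in − Q C − k V C.
dC/dt = (Q/V) C_in − (Q/V + k) C; effective rate a = Q/V + k = 0.099762 + 0.0793 = 0.17906 min⁻¹.
C_ss = Q C_in/(Q + kV) = 0.40782 mol/L; C(t) = C_ss + (C₀ − C_ss) e^(−a t).
C(14.0) = 0.40782 + (-0.40782)·e^(−0.17906·14.0) = 0.40782 + (-0.40782)·0.081523 = 0.37458 mol/L.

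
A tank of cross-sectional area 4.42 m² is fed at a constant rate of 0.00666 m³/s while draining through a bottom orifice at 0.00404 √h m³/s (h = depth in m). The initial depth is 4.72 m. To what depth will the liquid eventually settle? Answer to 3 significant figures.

2.72 m

Volume balance on the tank: A dh/dt = Q_in − 0.00404 √h. At steady state dh/dt = 0:
Q_in = 0.00404 √h_ss ⇒ √h_ss = 0.00666/0.00404 = 1.6485.
h_ss = 1.6485² = 2.7176 m. (Since h₀ = 4.72 m > h_ss, the level will fall toward this value.)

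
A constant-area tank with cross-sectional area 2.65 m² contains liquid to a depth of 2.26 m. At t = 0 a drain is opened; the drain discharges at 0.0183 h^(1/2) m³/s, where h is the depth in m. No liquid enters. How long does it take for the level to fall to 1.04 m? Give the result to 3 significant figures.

140 s

A dh/dt = −Q_out = −0.0183 √h.
This is separable: 2 d(√h)/dt = −0.0183/A, so √h = √h₀ − (0.0183/(2A)) t.
t = 2A(√h₀ − √h)/0.0183 = 2·2.65·(√2.26 − √1.04)/0.0183
  = 5.3000 × (1.5033 − 1.0198) / 0.0183 = 140.04 s.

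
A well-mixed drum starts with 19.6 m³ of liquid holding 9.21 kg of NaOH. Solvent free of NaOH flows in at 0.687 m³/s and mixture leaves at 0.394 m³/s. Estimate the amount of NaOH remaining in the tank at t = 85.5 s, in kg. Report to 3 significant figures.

Total volume: dV/dt = Q_in − Q_out = 0.29300 m³/s, so V(t) = 19.6 + 0.29300 t and V(85.5) = 44.652 m³.
No NaOH enters, so dm/dt = −Q_out · (m/V).
dm/m = −Q_out dt/(V₀ + 0.29300 t); integrating gives ln(m/m₀) = −(Q_out/(Q_in−Q_out)) ln(V/V₀).
m = m₀ (V₀/V)^(Q_out/(Q_in−Q_out)) = 9.21 × (19.6/44.652)^(1.3447) = 3.0438 kg.

3.04 kg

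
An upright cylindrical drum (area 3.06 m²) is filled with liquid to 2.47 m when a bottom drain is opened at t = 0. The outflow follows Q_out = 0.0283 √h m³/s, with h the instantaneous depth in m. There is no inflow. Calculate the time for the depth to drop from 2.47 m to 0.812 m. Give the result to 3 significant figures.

145 s

Volume balance on the tank: A dh/dt = −0.0283 √h.
This is separable: 2 d(√h)/dt = −0.0283/A, so √h = √h₀ − (0.0283/(2A)) t.
t = 2A(√h₀ − √h)/0.0283 = 2·3.06·(√2.47 − √0.812)/0.0283
  = 6.1200 × (1.5716 − 0.90111) / 0.0283 = 145.00 s.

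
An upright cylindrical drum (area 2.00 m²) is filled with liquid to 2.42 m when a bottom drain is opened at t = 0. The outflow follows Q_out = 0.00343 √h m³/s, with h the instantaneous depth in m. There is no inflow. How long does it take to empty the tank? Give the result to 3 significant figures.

With no inflow, A dh/dt = −0.00343 √h.
∫ h^(−1/2) dh = −(0.00343/A) ∫ dt, giving 2√h = 2√h₀ − (0.00343/A) t.
Set h = 0: 2√h₀ = (0.00343/A) t_empty ⇒ t_empty = 2A√h₀/0.00343.
t_empty = 2·2.00·√2.42/0.00343 = 4.0000·1.5556/0.00343 = 1814.2 s.

1810 s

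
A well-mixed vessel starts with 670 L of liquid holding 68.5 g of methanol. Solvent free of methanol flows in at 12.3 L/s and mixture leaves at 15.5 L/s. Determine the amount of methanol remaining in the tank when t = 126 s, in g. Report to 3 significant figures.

Total volume: dV/dt = Q_in − Q_out = -3.2000 L/s, so V(t) = 670 − 3.2000 t and V(126) = 266.80 L.
No methanol enters, so dm/dt = −Q_out · (m/V).
dm/m = −Q_out dt/(V₀ − 3.2000 t); integrating gives ln(m/m₀) = −(Q_out/(Q_in−Q_out)) ln(V/V₀).
m = m₀ (V₀/V)^(Q_out/(Q_in−Q_out)) = 68.5 × (670/266.80)^(-4.8438) = 0.79201 g.

0.792 g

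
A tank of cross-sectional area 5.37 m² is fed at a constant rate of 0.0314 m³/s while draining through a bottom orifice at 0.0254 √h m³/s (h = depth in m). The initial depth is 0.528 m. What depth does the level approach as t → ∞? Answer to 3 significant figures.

1.53 m

A dh/dt = Q_in − 0.0254 √h. Steady state requires inflow = outflow:
Q_in = 0.0254 √h_ss ⇒ √h_ss = 0.0314/0.0254 = 1.2362.
h_ss = 1.2362² = 1.5282 m. (Since h₀ = 0.528 m < h_ss, the level will rise toward this value.)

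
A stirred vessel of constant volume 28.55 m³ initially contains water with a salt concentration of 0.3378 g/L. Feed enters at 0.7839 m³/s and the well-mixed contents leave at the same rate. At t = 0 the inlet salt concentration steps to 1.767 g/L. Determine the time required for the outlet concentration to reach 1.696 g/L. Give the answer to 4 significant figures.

Mass balance on the solute (V constant): V dC/dt = Q(C_in − C), so τ = V/Q = 36.4205 s.
C(t) = C_in + (C₀ − C_in) e^(−t/τ). Set C = 1.696 and solve for t:
e^(−t/τ) = (C − C_in)/(C₀ − C_in) = (1.696 − 1.767)/(0.3378 − 1.767) = 0.0496781
t = −τ ln(…) = 36.4205 × 3.00219 = 109.341 s.

109.3 s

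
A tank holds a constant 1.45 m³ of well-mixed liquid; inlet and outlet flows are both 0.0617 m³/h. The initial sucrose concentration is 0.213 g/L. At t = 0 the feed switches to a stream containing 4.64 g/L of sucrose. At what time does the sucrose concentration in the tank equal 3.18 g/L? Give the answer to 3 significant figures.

Species balance on the tank: V dC/dt = Q(C_in − C), so τ = V/Q = 23.501 h.
C(t) = C_in + (C₀ − C_in) e^(−t/τ). Set C = 3.18 and solve for t:
e^(−t/τ) = (C − C_in)/(C₀ − C_in) = (3.18 − 4.64)/(0.213 − 4.64) = 0.32979
t = −τ ln(…) = 23.501 × 1.1093 = 26.069 h.

26.1 h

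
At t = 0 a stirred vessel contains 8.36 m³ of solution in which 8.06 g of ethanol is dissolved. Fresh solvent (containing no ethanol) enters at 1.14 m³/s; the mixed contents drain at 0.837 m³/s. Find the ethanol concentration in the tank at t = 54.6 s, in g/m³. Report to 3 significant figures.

0.0159 g/m³

Total volume: dV/dt = Q_in − Q_out = 0.30300 m³/s, so V(t) = 8.36 + 0.30300 t and V(54.6) = 24.904 m³.
No ethanol enters, so dm/dt = −Q_out · (m/V).
dm/m = −Q_out dt/(V₀ + 0.30300 t); integrating gives ln(m/m₀) = −(Q_out/(Q_in−Q_out)) ln(V/V₀).
m = m₀ (V₀/V)^(Q_out/(Q_in−Q_out)) = 8.06 × (8.36/24.904)^(2.7624) = 0.39519 g.
C = m/V = 0.39519/24.904 = 0.015869 g/m³.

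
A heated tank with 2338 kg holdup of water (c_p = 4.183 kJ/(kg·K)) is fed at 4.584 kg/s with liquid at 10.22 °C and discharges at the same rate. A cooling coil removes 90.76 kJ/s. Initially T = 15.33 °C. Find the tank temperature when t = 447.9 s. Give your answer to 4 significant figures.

9.577 °C

Heat balance on the well-mixed liquid: M c_p dT/dt = ṁ c_p (T_in − T) − 90.76.
τ = M/ṁ = 510.035 s; T_ss = T_in − Q̇/(ṁ c_p) = 10.22 − 90.76/(4.584·4.183) = 5.48672 °C.
Solution: T(t) = T_ss + (T₀ − T_ss) e^(−t/τ).
T(447.9) = 5.48672 + (9.84328)·e^(−447.9/510.035) = 5.48672 + (9.84328)·0.415541 = 9.57700 °C.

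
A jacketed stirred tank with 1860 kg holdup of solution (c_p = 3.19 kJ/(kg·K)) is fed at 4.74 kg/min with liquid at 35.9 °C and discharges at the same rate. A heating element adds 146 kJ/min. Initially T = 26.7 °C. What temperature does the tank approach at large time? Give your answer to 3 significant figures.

45.6 °C

First-law balance (no shaft work): M c_p dT/dt = ṁ c_p (T_in − T) + 146.
At steady state dT/dt = 0 ⇒ T_ss = T_in + Q̇/(ṁ c_p) = 35.9 + 146/(4.74·3.19) = 45.556 °C.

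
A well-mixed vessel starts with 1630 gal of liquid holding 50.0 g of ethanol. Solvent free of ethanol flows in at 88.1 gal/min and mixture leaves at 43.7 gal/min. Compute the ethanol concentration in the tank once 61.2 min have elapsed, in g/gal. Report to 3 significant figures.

0.00438 g/gal

Let m(t) be the amount of ethanol. Volume: V(t) = V₀ + (Q_in − Q_out) t = 1630 + 44.400 t; V(61.2) = 4347.3 gal.
No ethanol enters, so dm/dt = −Q_out · (m/V).
Separate: dm/m = −Q_out dt/V(t) ⇒ ln(m/m₀) = −(Q_out/(Q_in−Q_out)) ln(V/V₀).
m = m₀ (V₀/V)^(Q_out/(Q_in−Q_out)) = 50.0 × (1630/4347.3)^(0.98423) = 19.040 g.
C = m/V = 19.040/4347.3 = 0.0043796 g/gal.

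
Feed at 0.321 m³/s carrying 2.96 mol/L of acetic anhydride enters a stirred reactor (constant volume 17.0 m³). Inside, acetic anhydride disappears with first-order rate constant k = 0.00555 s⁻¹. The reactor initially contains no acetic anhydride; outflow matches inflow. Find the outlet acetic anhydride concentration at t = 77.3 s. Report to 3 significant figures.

Species balance: V dC/dt = Q C_in − Q C − k V C.
This is linear with rate a = Q/V + k = 0.024432 s⁻¹.
C_ss = Q C_in/(Q + kV) = 2.2876 mol/L; C(t) = C_ss + (C₀ − C_ss) e^(−a t).
C(77.3) = 2.2876 + (-2.2876)·e^(−0.024432·77.3) = 2.2876 + (-2.2876)·0.15128 = 1.9415 mol/L.

1.94 mol/L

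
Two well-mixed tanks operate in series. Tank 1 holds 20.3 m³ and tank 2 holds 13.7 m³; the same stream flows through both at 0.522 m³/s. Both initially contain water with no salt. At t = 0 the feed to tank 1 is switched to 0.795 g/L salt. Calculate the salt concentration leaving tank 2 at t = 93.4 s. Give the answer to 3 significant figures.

0.621 g/L

Each tank obeys Vᵢ dCᵢ/dt = Q(Cᵢ₋₁ − Cᵢ), so τᵢ = Vᵢ/Q.
τ₁ = 20.3/0.522 = 38.889 s; τ₂ = 13.7/0.522 = 26.245 s.
Tank 1: C₁ = C_in(1 − e^(−t/τ₁)). Tank 2 (τ₁ ≠ τ₂): C₂ = C_in[1 − (τ₁ e^(−t/τ₁) − τ₂ e^(−t/τ₂))/(τ₁ − τ₂)].
At t = 93.4: e^(−t/τ₁) = 0.090563, e^(−t/τ₂) = 0.028475.
C₂ = 0.795·[1 − (38.889·0.090563 − 26.245·0.028475)/(12.644)] = 0.795·0.78056 = 0.62054 g/L.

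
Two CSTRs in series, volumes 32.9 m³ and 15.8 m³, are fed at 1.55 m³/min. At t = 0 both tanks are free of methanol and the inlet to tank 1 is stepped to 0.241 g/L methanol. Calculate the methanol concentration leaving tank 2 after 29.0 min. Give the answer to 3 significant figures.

0.136 g/L

Time constants: τᵢ = Vᵢ/Q for each well-mixed tank.
τ₁ = 32.9/1.55 = 21.226 min; τ₂ = 15.8/1.55 = 10.194 min.
Tank 1: C₁ = C_in(1 − e^(−t/τ₁)). Tank 2 (τ₁ ≠ τ₂): C₂ = C_in[1 − (τ₁ e^(−t/τ₁) − τ₂ e^(−t/τ₂))/(τ₁ − τ₂)].
At t = 29.0: e^(−t/τ₁) = 0.25506, e^(−t/τ₂) = 0.058138.
C₂ = 0.241·[1 − (21.226·0.25506 − 10.194·0.058138)/(11.032)] = 0.241·0.56299 = 0.13568 g/L.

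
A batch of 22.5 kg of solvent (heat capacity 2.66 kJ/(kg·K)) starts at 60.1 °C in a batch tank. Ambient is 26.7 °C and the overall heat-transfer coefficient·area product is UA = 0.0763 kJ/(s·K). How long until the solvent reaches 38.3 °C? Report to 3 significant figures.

M c_p dT/dt = −UA(T − T_amb).
τ = M c_p/UA = 784.40 s; T_ss = T_amb = 26.700 °C.
T(t) = T_ss + (T₀ − T_ss)e^(−t/τ); set T = 38.3:
t = −τ ln[(T − T_ss)/(T₀ − T_ss)] = −784.40 · ln(0.34731) = 829.55 s.

830 s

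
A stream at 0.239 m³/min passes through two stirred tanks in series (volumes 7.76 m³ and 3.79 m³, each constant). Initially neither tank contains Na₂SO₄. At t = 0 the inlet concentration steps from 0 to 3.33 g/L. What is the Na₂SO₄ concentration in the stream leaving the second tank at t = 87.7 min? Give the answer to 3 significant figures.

Species balance on tank i: dCᵢ/dt = (Cᵢ₋₁ − Cᵢ)/τᵢ with τᵢ = Vᵢ/Q.
τ₁ = 7.76/0.239 = 32.469 min; τ₂ = 3.79/0.239 = 15.858 min.
Solving the cascade with C₁(0)=C₂(0)=0 gives C₂(t) = C_in[1 − (τ₁ e^(−t/τ₁) − τ₂ e^(−t/τ₂))/(τ₁ − τ₂)].
At t = 87.7: e^(−t/τ₁) = 0.067134, e^(−t/τ₂) = 0.0039643.
C₂ = 3.33·[1 − (32.469·0.067134 − 15.858·0.0039643)/(16.611)] = 3.33·0.87256 = 2.9056 g/L.

2.91 g/L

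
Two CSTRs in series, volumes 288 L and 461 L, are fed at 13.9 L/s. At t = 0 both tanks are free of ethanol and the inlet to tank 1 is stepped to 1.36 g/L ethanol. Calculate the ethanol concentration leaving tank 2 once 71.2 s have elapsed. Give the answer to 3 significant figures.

1.01 g/L

Species balance on tank i: dCᵢ/dt = (Cᵢ₋₁ − Cᵢ)/τᵢ with τᵢ = Vᵢ/Q.
τ₁ = 288/13.9 = 20.719 s; τ₂ = 461/13.9 = 33.165 s.
Solving the cascade with C₁(0)=C₂(0)=0 gives C₂(t) = C_in[1 − (τ₁ e^(−t/τ₁) − τ₂ e^(−t/τ₂))/(τ₁ − τ₂)].
At t = 71.2: e^(−t/τ₁) = 0.032181, e^(−t/τ₂) = 0.11686.
C₂ = 1.36·[1 − (20.719·0.032181 − 33.165·0.11686)/(-12.446)] = 1.36·0.74218 = 1.0094 g/L.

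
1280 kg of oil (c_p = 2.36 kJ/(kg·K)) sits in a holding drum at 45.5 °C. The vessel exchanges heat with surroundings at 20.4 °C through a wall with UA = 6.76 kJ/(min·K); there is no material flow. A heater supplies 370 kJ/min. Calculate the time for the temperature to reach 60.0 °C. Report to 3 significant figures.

300 min

M c_p dT/dt = −UA(T − T_amb) + Q̇.
τ = M c_p/UA = 446.86 min; T_ss = T_amb + Q̇/UA = 20.4 + 370/6.76 = 75.134 °C.
T(t) = T_ss + (T₀ − T_ss)e^(−t/τ); set T = 60.0:
t = −τ ln[(T − T_ss)/(T₀ − T_ss)] = −446.86 · ln(0.51069) = 300.29 min.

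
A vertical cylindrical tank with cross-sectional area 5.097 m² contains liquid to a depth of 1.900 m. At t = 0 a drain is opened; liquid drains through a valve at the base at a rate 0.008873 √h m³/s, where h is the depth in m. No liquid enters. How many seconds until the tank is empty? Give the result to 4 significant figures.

1584 s

Unsteady balance on liquid volume: A dh/dt = −0.008873 √h.
∫ h^(−1/2) dh = −(0.008873/A) ∫ dt, giving 2√h = 2√h₀ − (0.008873/A) t.
Set h = 0: 2√h₀ = (0.008873/A) t_empty ⇒ t_empty = 2A√h₀/0.008873.
t_empty = 2·5.097·√1.900/0.008873 = 10.1940·1.37840/0.008873 = 1583.62 s.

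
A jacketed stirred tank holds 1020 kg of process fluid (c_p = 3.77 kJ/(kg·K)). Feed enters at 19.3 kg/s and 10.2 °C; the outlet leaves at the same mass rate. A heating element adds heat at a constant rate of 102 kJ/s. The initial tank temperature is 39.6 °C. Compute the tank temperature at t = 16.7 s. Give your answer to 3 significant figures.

M c_p dT/dt = ṁ c_p (T_in − T) + Q̇.
Rearrange: dT/dt = (T_ss − T)/τ with τ = M/ṁ = 52.850 s and T_ss = T_in + Q̇/(ṁ c_p) = 11.602 °C.
T approaches T_ss exponentially: T(t) = T_ss + (T₀ − T_ss) e^(−t/τ).
T(16.7) = 11.602 + (27.998)·e^(−16.7/52.850) = 11.602 + (27.998)·0.72907 = 32.014 °C.

32.0 °C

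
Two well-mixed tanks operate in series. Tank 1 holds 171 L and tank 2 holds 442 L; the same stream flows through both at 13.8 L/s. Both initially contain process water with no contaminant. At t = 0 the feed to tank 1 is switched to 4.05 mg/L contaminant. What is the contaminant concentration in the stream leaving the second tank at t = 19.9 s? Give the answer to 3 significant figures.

Each tank obeys Vᵢ dCᵢ/dt = Q(Cᵢ₋₁ − Cᵢ), so τᵢ = Vᵢ/Q.
τ₁ = 171/13.8 = 12.391 s; τ₂ = 442/13.8 = 32.029 s.
Tank 1: C₁ = C_in(1 − e^(−t/τ₁)). Tank 2 (τ₁ ≠ τ₂): C₂ = C_in[1 − (τ₁ e^(−t/τ₁) − τ₂ e^(−t/τ₂))/(τ₁ − τ₂)].
At t = 19.9: e^(−t/τ₁) = 0.20070, e^(−t/τ₂) = 0.53724.
C₂ = 4.05·[1 − (12.391·0.20070 − 32.029·0.53724)/(-19.638)] = 4.05·0.25040 = 1.0141 mg/L.

1.01 mg/L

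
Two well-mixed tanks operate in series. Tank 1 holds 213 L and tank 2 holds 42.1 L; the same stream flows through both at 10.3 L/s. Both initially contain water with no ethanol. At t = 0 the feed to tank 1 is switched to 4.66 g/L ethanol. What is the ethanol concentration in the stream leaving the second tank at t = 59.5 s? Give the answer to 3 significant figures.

4.33 g/L

Each tank obeys Vᵢ dCᵢ/dt = Q(Cᵢ₋₁ − Cᵢ), so τᵢ = Vᵢ/Q.
τ₁ = 213/10.3 = 20.680 s; τ₂ = 42.1/10.3 = 4.0874 s.
Solving the cascade with C₁(0)=C₂(0)=0 gives C₂(t) = C_in[1 − (τ₁ e^(−t/τ₁) − τ₂ e^(−t/τ₂))/(τ₁ − τ₂)].
At t = 59.5: e^(−t/τ₁) = 0.056290, e^(−t/τ₂) = 4.7640e-07.
C₂ = 4.66·[1 − (20.680·0.056290 − 4.0874·4.7640e-07)/(16.592)] = 4.66·0.92984 = 4.3331 g/L.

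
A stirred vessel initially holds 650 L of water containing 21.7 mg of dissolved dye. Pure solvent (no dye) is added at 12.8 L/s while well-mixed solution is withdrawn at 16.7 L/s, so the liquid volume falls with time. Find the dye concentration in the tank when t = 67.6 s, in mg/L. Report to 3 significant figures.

0.00605 mg/L

Let m(t) be the amount of dye. Volume: V(t) = V₀ + (Q_in − Q_out) t = 650 − 3.9000 t; V(67.6) = 386.36 L.
No dye enters, so dm/dt = −Q_out · (m/V).
dm/m = −Q_out dt/(V₀ − 3.9000 t); integrating gives ln(m/m₀) = −(Q_out/(Q_in−Q_out)) ln(V/V₀).
m = m₀ (V₀/V)^(Q_out/(Q_in−Q_out)) = 21.7 × (650/386.36)^(-4.2821) = 2.3391 mg.
C = m/V = 2.3391/386.36 = 0.0060543 mg/L.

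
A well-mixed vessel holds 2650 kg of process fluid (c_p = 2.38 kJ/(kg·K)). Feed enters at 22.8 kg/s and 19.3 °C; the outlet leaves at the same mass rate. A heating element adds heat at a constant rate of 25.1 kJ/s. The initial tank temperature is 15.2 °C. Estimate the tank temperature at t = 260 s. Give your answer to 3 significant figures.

M c_p dT/dt = ṁ c_p (T_in − T) + Q̇.
Rearrange: dT/dt = (T_ss − T)/τ with τ = M/ṁ = 116.23 s and T_ss = T_in + Q̇/(ṁ c_p) = 19.763 °C.
Solution: T(t) = T_ss + (T₀ − T_ss) e^(−t/τ).
T(260) = 19.763 + (-4.5626)·e^(−260/116.23) = 19.763 + (-4.5626)·0.10678 = 19.275 °C.

19.3 °C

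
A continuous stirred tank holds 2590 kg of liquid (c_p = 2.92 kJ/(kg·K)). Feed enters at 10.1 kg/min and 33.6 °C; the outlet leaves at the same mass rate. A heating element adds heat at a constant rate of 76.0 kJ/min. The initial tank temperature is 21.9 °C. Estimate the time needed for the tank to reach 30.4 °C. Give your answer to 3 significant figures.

232 min

Energy balance: M c_p dT/dt = ṁ c_p (T_in − T) + 76.0.
τ = M/ṁ = 256.44 min; T_ss = T_in + Q̇/(ṁ c_p) = 36.177 °C.
T(t) = T_ss + (T₀ − T_ss) e^(−t/τ). Set T = 30.4:
e^(−t/τ) = (30.4 − 36.177)/(21.9 − 36.177) = 0.40464
t = −256.44 · ln(0.40464) = 232.01 min.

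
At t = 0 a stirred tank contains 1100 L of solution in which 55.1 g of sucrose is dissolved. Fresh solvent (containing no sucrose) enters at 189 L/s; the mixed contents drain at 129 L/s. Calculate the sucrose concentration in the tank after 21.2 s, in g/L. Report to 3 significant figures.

Let m(t) be the amount of sucrose. Volume: V(t) = V₀ + (Q_in − Q_out) t = 1100 + 60.000 t; V(21.2) = 2372.0 L.
No sucrose enters, so dm/dt = −Q_out · (m/V).
dm/m = −Q_out dt/(V₀ + 60.000 t); integrating gives ln(m/m₀) = −(Q_out/(Q_in−Q_out)) ln(V/V₀).
m = m₀ (V₀/V)^(Q_out/(Q_in−Q_out)) = 55.1 × (1100/2372.0)^(2.1500) = 10.560 g.
C = m/V = 10.560/2372.0 = 0.0044518 g/L.

0.00445 g/L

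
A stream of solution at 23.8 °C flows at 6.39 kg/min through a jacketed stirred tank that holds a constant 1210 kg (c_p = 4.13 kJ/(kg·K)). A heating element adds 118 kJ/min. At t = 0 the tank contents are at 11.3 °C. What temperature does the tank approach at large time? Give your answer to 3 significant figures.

First-law balance (no shaft work): M c_p dT/dt = ṁ c_p (T_in − T) + 118.
At steady state dT/dt = 0 ⇒ T_ss = T_in + Q̇/(ṁ c_p) = 23.8 + 118/(6.39·4.13) = 28.271 °C.

28.3 °C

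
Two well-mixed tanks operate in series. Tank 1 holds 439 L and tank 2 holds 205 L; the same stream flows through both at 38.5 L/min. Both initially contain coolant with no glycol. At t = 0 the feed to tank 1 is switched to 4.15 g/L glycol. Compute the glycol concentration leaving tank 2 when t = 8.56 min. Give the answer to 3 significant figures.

Each tank obeys Vᵢ dCᵢ/dt = Q(Cᵢ₋₁ − Cᵢ), so τᵢ = Vᵢ/Q.
τ₁ = 439/38.5 = 11.403 min; τ₂ = 205/38.5 = 5.3247 min.
Solving the cascade with C₁(0)=C₂(0)=0 gives C₂(t) = C_in[1 − (τ₁ e^(−t/τ₁) − τ₂ e^(−t/τ₂))/(τ₁ − τ₂)].
At t = 8.56: e^(−t/τ₁) = 0.47203, e^(−t/τ₂) = 0.20037.
C₂ = 4.15·[1 − (11.403·0.47203 − 5.3247·0.20037)/(6.0779)] = 4.15·0.28997 = 1.2034 g/L.

1.20 g/L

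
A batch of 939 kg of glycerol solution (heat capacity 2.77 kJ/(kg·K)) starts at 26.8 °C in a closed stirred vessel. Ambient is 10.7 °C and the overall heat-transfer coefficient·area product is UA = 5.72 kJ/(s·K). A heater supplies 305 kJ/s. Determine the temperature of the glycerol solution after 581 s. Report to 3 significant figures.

Lumped-capacitance energy balance: M c_p dT/dt = UA(T_amb − T) + Q̇.
dT/dt = (T_ss − T)/τ with T_ss = T_amb + Q̇/UA = 10.7 + 305/5.72 = 64.022 °C, τ = M c_p/UA = 939·2.77/5.72 = 454.73 s.
Integrating: T(t) = T_ss + (T₀ − T_ss) e^(−t/τ).
T(581) = 64.022 + (-37.222)·0.27868 = 53.649 °C.

53.6 °C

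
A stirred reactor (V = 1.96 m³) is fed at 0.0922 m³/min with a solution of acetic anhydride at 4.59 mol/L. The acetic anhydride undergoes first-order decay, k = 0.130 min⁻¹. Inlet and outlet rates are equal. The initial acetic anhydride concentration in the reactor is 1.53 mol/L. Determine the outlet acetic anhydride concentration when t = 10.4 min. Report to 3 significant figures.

1.27 mol/L

Species balance: V dC/dt = Q C_in − Q C − k V C.
dC/dt = (Q/V) C_in − (Q/V + k) C; effective rate a = Q/V + k = 0.047041 + 0.130 = 0.17704 min⁻¹.
C_ss = Q C_in/(Q + kV) = 1.2196 mol/L; C(t) = C_ss + (C₀ − C_ss) e^(−a t).
C(10.4) = 1.2196 + (0.31041)·e^(−0.17704·10.4) = 1.2196 + (0.31041)·0.15862 = 1.2688 mol/L.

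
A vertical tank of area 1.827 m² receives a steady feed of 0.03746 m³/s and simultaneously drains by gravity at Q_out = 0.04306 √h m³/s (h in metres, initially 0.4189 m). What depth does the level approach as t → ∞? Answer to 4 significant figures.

0.7568 m

A dh/dt = Q_in − 0.04306 √h. Steady state requires inflow = outflow:
Q_in = 0.04306 √h_ss ⇒ √h_ss = 0.03746/0.04306 = 0.869949.
h_ss = 0.869949² = 0.756811 m. (Since h₀ = 0.4189 m < h_ss, the level will rise toward this value.)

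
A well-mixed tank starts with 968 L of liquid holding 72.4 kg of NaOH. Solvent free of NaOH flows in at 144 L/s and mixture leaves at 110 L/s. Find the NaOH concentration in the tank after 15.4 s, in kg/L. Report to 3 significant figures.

Let m(t) be the amount of NaOH. Volume: V(t) = V₀ + (Q_in − Q_out) t = 968 + 34.000 t; V(15.4) = 1491.6 L.
Solute balance: dm/dt = 0 − Q_out C = −Q_out m/V(t).
dm/m = −Q_out dt/(V₀ + 34.000 t); integrating gives ln(m/m₀) = −(Q_out/(Q_in−Q_out)) ln(V/V₀).
m = m₀ (V₀/V)^(Q_out/(Q_in−Q_out)) = 72.4 × (968/1491.6)^(3.2353) = 17.874 kg.
C = m/V = 17.874/1491.6 = 0.011983 kg/L.

0.0120 kg/L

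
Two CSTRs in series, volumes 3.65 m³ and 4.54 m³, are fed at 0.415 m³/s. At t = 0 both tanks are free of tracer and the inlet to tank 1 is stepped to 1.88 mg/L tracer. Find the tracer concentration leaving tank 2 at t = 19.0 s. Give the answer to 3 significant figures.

Time constants: τᵢ = Vᵢ/Q for each well-mixed tank.
τ₁ = 3.65/0.415 = 8.7952 s; τ₂ = 4.54/0.415 = 10.940 s.
Solving the cascade with C₁(0)=C₂(0)=0 gives C₂(t) = C_in[1 − (τ₁ e^(−t/τ₁) − τ₂ e^(−t/τ₂))/(τ₁ − τ₂)].
At t = 19.0: e^(−t/τ₁) = 0.11529, e^(−t/τ₂) = 0.17609.
C₂ = 1.88·[1 − (8.7952·0.11529 − 10.940·0.17609)/(-2.1446)] = 1.88·0.57460 = 1.0802 mg/L.

1.08 mg/L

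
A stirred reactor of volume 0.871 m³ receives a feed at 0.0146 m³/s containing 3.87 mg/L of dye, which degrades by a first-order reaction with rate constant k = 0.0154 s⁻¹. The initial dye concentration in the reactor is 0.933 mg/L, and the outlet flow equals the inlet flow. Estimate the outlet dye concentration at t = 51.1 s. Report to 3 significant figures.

1.81 mg/L

Accumulation = in − out − consumed: V dC/dt = Q C_in − Q C − k V C.
dC/dt = (Q/V) C_in − (Q/V + k) C; effective rate a = Q/V + k = 0.016762 + 0.0154 = 0.032162 s⁻¹.
C_ss = Q C_in/(Q + kV) = 2.0170 mg/L; C(t) = C_ss + (C₀ − C_ss) e^(−a t).
C(51.1) = 2.0170 + (-1.0840)·e^(−0.032162·51.1) = 2.0170 + (-1.0840)·0.19330 = 1.8074 mg/L.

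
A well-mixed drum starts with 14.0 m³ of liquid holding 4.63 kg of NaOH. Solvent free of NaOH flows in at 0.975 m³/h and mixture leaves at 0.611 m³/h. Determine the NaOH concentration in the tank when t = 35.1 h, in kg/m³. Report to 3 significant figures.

Let m(t) be the amount of NaOH. Volume: V(t) = V₀ + (Q_in − Q_out) t = 14.0 + 0.36400 t; V(35.1) = 26.776 m³.
No NaOH enters, so dm/dt = −Q_out · (m/V).
Separate: dm/m = −Q_out dt/V(t) ⇒ ln(m/m₀) = −(Q_out/(Q_in−Q_out)) ln(V/V₀).
m = m₀ (V₀/V)^(Q_out/(Q_in−Q_out)) = 4.63 × (14.0/26.776)^(1.6786) = 1.5590 kg.
C = m/V = 1.5590/26.776 = 0.058224 kg/m³.

0.0582 kg/m³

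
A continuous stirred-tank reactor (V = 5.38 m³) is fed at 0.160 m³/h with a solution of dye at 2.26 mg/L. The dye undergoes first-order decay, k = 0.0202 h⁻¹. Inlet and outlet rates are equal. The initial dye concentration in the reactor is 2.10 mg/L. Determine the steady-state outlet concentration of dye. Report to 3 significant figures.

Accumulation = in − out − consumed: V dC/dt = Q C_in − Q C − k V C.
Steady state (dC/dt = 0): C_ss = Q C_in/(Q + kV) = C_in/(1 + kV/Q).
C_ss = 0.160·2.26/(0.160 + 0.0202·5.38) = 0.36160/0.26868 = 1.3459 mg/L.

1.35 mg/L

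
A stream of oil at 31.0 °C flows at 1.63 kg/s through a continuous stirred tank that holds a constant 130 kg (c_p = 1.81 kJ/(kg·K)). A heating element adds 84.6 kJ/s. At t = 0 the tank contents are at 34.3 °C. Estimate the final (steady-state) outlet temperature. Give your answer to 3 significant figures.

M c_p dT/dt = ṁ c_p (T_in − T) + Q̇.
At steady state dT/dt = 0 ⇒ T_ss = T_in + Q̇/(ṁ c_p) = 31.0 + 84.6/(1.63·1.81) = 59.675 °C.

59.7 °C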